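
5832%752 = 568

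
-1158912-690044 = -1848956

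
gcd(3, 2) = 1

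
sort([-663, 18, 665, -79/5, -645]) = [-663, -645, -79/5, 18, 665]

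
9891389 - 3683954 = 6207435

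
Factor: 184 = 2^3*23^1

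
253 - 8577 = -8324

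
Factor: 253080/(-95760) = -1 * 2^(-1) * 7^(-1) * 37^1 = -37/14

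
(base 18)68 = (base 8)164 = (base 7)224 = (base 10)116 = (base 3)11022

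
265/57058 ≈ 0.00464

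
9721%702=595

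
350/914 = 175/457 ≈ 0.383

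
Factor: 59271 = 3^1 * 23^1 * 859^1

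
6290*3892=24480680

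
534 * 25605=13673070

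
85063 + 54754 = 139817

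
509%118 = 37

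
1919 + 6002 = 7921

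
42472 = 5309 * 8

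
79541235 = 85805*927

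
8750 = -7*(-1250)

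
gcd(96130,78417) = 1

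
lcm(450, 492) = 36900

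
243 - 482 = -239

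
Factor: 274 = 2^1 * 137^1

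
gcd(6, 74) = 2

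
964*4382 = 4224248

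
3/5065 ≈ 0.000592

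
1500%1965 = 1500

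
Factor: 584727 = 3^1*11^1*13^1*29^1*47^1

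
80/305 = 16/61 ≈ 0.262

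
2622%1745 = 877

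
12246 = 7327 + 4919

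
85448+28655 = 114103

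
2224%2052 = 172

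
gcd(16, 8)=8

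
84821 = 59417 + 25404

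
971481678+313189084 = 1284670762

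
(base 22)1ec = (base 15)389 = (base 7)2226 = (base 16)324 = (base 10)804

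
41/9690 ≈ 0.00423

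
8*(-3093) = -24744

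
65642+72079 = 137721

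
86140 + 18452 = 104592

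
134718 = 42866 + 91852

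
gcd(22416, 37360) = 7472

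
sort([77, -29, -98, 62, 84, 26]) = [-98, -29, 26, 62, 77, 84]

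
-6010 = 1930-7940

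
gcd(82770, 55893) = 93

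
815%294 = 227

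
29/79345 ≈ 0.000365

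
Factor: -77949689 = -1 * 77949689^1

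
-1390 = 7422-8812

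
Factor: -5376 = -1*2^8*3^1*7^1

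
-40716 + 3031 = -37685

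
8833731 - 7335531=1498200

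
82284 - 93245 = -10961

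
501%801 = 501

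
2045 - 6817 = -4772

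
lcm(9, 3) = 9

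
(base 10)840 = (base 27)143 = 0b1101001000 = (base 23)1dc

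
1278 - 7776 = -6498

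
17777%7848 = 2081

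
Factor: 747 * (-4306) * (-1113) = 2^1 * 3^3 * 7^1 * 53^1 * 83^1 * 2153^1 = 3580055766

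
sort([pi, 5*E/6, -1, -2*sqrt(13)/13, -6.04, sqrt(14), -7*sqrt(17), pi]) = [-7*sqrt(17), -6.04, -1, -2*sqrt(13)/13, 5*E/6, pi, pi, sqrt(14)]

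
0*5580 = 0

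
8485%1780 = 1365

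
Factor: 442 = 2^1*13^1*17^1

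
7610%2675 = 2260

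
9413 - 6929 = 2484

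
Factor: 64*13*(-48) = -1*2^10*3^1*13^1 = -39936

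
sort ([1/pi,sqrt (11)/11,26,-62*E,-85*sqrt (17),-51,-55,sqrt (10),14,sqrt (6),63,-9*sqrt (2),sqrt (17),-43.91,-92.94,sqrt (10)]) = [-85*sqrt (17),-62*E,-92.94,-55,-51,-43.91,-9*sqrt (2),sqrt (11)/11,1/pi,sqrt (6),sqrt (10),sqrt (10),sqrt (17),14,26,63]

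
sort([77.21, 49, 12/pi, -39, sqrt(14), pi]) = [-39, pi, sqrt(14), 12/pi, 49, 77.21]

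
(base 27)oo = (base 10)672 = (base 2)1010100000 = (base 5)10142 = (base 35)j7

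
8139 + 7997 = 16136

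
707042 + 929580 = 1636622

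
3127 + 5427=8554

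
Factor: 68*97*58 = 2^3*17^1*29^1*97^1 = 382568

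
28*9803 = 274484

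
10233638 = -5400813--15634451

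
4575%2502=2073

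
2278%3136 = 2278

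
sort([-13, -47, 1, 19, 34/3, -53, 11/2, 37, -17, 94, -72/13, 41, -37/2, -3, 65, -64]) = [-64, -53, -47, -37/2, -17, -13, -72/13, -3, 1, 11/2, 34/3, 19, 37, 41, 65, 94]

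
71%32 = 7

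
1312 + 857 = 2169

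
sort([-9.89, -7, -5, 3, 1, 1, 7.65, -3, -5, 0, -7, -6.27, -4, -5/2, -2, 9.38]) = [-9.89, -7, -7, -6.27, -5, -5, -4, -3, -5/2, -2, 0, 1, 1, 3, 7.65, 9.38]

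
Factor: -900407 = -1*149^1*6043^1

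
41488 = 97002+-55514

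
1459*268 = 391012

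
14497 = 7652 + 6845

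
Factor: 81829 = 11^1 * 43^1 * 173^1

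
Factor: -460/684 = -1*3^ (-2)*5^1*19^ (-1)*23^1 = -115/171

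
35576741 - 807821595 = -772244854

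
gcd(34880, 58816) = 64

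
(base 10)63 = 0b111111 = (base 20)33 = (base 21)30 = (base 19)36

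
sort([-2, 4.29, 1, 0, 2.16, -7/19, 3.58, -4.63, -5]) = [-5, -4.63, -2, -7/19, 0, 1, 2.16, 3.58, 4.29]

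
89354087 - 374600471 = -285246384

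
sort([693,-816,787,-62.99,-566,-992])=[-992,-816,-566,-62.99,693,787]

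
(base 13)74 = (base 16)5f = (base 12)7b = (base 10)95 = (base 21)4b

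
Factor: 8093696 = 2^15 * 13^1 * 19^1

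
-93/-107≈0.869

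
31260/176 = 177 + 27/44 ≈ 177.61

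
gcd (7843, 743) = 1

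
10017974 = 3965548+6052426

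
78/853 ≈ 0.0914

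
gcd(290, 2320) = 290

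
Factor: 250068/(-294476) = -1*3^1*229^1*809^(-1) = -687/809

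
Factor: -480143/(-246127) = 7^(-2)*5023^(-1)*480143^1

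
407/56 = 7 + 15/56 ≈ 7.27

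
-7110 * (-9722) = 69123420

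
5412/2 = 2706 = 2706.00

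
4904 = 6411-1507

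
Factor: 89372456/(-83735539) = -1 * 2^3 * 41^1 * 272477^1 * 83735539^(-1) 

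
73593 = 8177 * 9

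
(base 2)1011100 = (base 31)2u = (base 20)4c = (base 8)134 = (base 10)92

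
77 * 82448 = 6348496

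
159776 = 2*79888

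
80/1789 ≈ 0.0447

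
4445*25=111125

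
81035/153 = 529 + 98/153≈529.64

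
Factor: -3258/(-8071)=2^1 * 3^2 * 7^(-1) * 181^1 * 1153^(-1)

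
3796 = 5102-1306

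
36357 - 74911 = -38554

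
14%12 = 2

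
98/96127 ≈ 0.00102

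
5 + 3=8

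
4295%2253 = 2042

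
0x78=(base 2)1111000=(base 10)120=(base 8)170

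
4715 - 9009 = -4294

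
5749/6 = 958+1/6 ≈ 958.17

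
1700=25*68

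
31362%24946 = 6416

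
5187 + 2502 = 7689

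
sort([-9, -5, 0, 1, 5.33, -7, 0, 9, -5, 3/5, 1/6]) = [-9, -7, -5, -5, 0, 0, 1/6, 3/5, 1, 5.33, 9]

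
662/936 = 331/468 ≈ 0.707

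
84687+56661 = 141348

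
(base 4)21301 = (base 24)121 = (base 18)1gd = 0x271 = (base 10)625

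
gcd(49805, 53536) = 7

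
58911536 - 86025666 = -27114130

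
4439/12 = 369 + 11/12≈369.92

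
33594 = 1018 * 33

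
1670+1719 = 3389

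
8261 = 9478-1217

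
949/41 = 23 + 6/41 ≈ 23.15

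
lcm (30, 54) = 270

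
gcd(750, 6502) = 2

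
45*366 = 16470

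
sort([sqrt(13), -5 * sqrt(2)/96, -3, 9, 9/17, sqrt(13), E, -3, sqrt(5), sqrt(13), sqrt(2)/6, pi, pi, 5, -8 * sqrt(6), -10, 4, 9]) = [-8 * sqrt(6), -10, -3, -3, -5 * sqrt(2)/96, sqrt(2)/6, 9/17, sqrt(5), E, pi, pi, sqrt(13), sqrt(13), sqrt(13), 4, 5, 9, 9]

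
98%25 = 23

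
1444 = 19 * 76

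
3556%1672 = 212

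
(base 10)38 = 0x26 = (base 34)14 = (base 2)100110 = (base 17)24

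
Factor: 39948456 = 2^3*3^1*37^1*44987^1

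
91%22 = 3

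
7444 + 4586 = 12030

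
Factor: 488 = 2^3*61^1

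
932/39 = 23 + 35/39 ≈ 23.90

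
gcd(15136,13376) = 352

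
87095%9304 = 3359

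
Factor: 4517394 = 2^1*3^1*7^1*59^1*1823^1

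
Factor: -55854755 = -1*5^1*11^1*1015541^1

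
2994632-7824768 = -4830136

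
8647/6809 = 1 + 1838/6809 ≈ 1.27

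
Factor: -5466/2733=-1 * 2^1=-2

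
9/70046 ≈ 0.000128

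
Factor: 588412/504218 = 2^1*13^ (-1)*41^ (-1)*311^1 = 622/533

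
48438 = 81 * 598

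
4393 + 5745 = 10138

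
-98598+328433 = 229835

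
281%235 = 46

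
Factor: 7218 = 2^1 * 3^2 * 401^1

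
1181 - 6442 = -5261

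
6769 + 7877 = 14646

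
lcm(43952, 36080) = 2417360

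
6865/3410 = 1373/682≈2.01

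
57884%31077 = 26807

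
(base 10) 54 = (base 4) 312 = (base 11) 4a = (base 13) 42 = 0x36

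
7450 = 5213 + 2237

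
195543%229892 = 195543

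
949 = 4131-3182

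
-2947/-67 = 43 + 66/67 ≈ 43.99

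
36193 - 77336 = -41143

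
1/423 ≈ 0.00236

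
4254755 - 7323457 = -3068702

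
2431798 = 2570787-138989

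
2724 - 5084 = -2360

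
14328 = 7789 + 6539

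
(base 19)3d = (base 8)106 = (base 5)240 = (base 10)70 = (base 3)2121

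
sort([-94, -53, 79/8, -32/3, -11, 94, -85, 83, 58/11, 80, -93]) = [-94, -93, -85, -53, -11, -32/3, 58/11, 79/8, 80, 83, 94]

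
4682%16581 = 4682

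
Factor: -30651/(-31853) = 3^1 * 17^1 * 53^(-1) = 51/53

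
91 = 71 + 20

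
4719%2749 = 1970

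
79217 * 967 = 76602839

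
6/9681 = 2/3227 ≈ 0.000620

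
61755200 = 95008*650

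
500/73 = 6 + 62/73≈6.85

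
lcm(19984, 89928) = 179856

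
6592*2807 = 18503744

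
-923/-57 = 16 + 11/57 ≈ 16.19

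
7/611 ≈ 0.0115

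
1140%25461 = 1140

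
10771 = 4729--6042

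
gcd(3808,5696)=32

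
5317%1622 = 451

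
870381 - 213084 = 657297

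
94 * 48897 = 4596318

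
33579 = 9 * 3731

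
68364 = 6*11394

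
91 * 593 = 53963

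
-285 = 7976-8261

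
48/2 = 24 = 24.00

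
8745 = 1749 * 5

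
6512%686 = 338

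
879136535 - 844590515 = 34546020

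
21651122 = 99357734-77706612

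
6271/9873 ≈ 0.635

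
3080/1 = 3080 = 3080.00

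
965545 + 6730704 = 7696249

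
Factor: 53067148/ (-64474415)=-1*2^2*5^ (-1)*43^ (-1)*97^1*233^1*587^1*299881^ (-1) 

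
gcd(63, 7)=7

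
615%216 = 183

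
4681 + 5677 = 10358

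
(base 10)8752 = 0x2230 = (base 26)cog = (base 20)11hc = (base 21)jhg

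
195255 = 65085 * 3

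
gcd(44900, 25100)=100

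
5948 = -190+6138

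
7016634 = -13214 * (-531) 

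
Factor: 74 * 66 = 2^2 * 3^1 * 11^1 * 37^1 = 4884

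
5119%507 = 49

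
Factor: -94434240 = -1*2^6*3^1*5^1*98369^1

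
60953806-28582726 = 32371080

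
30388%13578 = 3232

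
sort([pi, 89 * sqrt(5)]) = [pi, 89 * sqrt(5)]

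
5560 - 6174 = -614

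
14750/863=17 + 79/863 ≈ 17.09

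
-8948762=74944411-83893173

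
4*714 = 2856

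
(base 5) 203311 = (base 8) 15062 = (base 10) 6706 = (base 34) 5r8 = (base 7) 25360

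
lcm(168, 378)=1512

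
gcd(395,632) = 79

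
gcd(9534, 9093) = 21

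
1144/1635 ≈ 0.700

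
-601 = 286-887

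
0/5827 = 0 = 0.00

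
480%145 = 45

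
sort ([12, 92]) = [12, 92]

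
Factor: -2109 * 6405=-1 * 3^2 * 5^1 * 7^1 * 19^1 * 37^1 * 61^1=-13508145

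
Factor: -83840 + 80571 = -1 * 7^1 * 467^1 = -3269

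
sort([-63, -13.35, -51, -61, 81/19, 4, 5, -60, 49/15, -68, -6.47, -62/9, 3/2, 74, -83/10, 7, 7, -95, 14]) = [-95, -68, -63, -61, -60, -51, -13.35, -83/10, -62/9, -6.47, 3/2, 49/15, 4, 81/19, 5, 7, 7, 14, 74]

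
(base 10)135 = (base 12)b3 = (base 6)343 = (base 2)10000111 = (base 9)160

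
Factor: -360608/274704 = -1*2^1*3^(-1)*97^(-1)*191^1 = -382/291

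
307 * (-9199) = -2824093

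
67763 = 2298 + 65465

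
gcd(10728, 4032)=72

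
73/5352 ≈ 0.0136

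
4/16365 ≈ 0.000244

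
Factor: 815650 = 2^1 * 5^2 * 11^1 * 1483^1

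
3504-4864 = -1360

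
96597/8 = 12074 + 5/8 ≈ 12074.63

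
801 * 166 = 132966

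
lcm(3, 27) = 27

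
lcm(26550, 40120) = 1805400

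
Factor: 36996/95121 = 2^2 * 3^(-2) * 13^(-1) * 271^(-1) * 3083^1 = 12332/31707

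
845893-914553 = -68660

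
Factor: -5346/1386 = -1*3^3*7^(-1) = -27/7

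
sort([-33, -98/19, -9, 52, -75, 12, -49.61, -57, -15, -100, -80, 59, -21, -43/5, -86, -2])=[-100, -86, -80, -75, -57, -49.61, -33, -21, -15, -9, -43/5, -98/19, -2, 12, 52, 59]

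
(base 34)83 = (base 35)7u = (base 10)275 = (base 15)135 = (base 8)423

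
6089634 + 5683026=11772660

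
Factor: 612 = 2^2 * 3^2 * 17^1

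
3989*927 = 3697803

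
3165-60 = 3105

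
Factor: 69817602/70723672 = 2^(-2)*3^1*17^(-1)*89^(-1)*359^1*5843^(-1)*32413^1 = 34908801/35361836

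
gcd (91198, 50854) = 2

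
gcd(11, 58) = 1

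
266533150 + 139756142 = 406289292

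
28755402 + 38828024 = 67583426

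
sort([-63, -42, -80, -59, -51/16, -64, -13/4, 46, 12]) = [-80, -64, -63, -59, -42, -13/4, -51/16, 12, 46]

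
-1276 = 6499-7775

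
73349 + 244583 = 317932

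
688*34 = 23392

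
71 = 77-6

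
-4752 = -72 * 66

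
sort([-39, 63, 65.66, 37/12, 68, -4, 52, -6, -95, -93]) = [-95, -93, -39, -6, -4, 37/12, 52, 63, 65.66, 68]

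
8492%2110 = 52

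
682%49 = 45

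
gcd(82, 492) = 82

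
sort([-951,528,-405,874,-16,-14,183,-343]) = [-951,-405,-343,-16,-14,183,528,874]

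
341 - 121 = 220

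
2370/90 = 26 + 1/3 ≈ 26.33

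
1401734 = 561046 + 840688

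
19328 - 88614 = -69286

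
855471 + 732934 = 1588405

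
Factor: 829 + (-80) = 7^1*107^1 = 749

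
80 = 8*10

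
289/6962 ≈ 0.0415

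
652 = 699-47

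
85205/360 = 236 + 49/72 ≈ 236.68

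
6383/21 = 303 + 20/21≈303.95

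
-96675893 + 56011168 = -40664725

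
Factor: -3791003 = -1*317^1*11959^1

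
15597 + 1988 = 17585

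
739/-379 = -1 - 360/379 ≈ -1.95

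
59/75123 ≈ 0.000785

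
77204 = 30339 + 46865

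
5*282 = 1410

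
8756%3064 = 2628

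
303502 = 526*577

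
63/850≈0.0741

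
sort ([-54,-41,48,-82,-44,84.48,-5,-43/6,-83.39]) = [-83.39,-82,-54,-44,-41,-43/6,-5,48,84.48]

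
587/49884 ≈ 0.0118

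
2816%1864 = 952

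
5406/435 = 1802/145 ≈ 12.43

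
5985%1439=229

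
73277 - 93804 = -20527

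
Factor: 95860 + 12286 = 2^1*23^1*2351^1 = 108146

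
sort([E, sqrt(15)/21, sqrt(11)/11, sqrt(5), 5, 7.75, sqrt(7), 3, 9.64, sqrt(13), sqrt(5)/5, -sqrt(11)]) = [-sqrt(11), sqrt(15)/21, sqrt(11)/11, sqrt(5)/5, sqrt(5), sqrt(7), E, 3, sqrt(13), 5, 7.75, 9.64]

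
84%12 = 0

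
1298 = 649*2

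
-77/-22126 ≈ 0.00348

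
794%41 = 15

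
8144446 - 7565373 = 579073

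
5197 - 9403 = -4206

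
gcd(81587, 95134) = 1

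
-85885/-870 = 98 + 125/174 ≈ 98.72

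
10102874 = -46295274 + 56398148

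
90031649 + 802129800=892161449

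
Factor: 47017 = 47017^1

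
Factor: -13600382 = -1 * 2^1 * 31^1 * 219361^1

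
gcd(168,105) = 21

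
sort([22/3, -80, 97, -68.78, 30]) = [-80, -68.78, 22/3, 30, 97]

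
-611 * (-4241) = 2591251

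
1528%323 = 236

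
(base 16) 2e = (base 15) 31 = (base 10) 46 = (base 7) 64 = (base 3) 1201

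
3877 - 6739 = -2862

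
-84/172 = -21/43 ≈ -0.488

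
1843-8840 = -6997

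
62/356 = 31/178 ≈ 0.174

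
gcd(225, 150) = 75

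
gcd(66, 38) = 2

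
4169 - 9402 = -5233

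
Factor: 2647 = 2647^1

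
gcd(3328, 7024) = 16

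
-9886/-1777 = 5 + 1001/1777 ≈ 5.56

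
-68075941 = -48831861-19244080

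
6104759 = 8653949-2549190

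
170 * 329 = 55930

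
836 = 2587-1751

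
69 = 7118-7049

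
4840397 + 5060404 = 9900801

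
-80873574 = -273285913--192412339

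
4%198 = 4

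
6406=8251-1845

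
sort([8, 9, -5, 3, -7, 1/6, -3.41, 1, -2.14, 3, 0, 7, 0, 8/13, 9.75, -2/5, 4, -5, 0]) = [-7, -5, -5, -3.41, -2.14, -2/5, 0, 0, 0, 1/6, 8/13, 1, 3, 3, 4, 7, 8, 9, 9.75]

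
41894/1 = 41894 = 41894.00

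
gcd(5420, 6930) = 10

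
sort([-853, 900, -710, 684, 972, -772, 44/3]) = [-853, -772, -710, 44/3, 684, 900, 972]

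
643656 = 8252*78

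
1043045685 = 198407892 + 844637793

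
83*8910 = 739530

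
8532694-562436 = 7970258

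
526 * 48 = 25248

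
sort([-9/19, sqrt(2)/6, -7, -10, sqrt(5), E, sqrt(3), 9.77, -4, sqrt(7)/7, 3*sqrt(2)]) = [-10, -7, -4, -9/19, sqrt(2)/6, sqrt(7)/7, sqrt(3), sqrt(5), E, 3*sqrt(2), 9.77]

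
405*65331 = 26459055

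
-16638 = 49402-66040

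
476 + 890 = 1366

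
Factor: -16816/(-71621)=2^4*11^(-1)*17^(-1)*383^(-1)*1051^1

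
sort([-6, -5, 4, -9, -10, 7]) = [-10, -9, -6, -5, 4, 7]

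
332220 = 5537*60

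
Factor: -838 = -1 * 2^1 * 419^1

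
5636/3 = 1878 + 2/3≈1878.67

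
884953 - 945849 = -60896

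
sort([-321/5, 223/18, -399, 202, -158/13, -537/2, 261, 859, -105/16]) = [-399, -537/2, -321/5, -158/13, -105/16, 223/18, 202, 261, 859]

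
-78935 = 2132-81067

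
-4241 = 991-5232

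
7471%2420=211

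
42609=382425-339816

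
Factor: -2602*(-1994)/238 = 2^1*7^ (-1)*17^ (-1)*997^1*1301^1 = 2594194/119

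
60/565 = 12/113 ≈ 0.106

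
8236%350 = 186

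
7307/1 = 7307 = 7307.00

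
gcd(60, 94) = 2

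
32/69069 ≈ 0.000463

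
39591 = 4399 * 9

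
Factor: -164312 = -1*2^3*19^1*23^1*47^1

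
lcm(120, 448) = 6720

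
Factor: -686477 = -1 * 11^1 * 17^1 * 3671^1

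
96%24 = 0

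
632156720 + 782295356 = 1414452076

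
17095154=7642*2237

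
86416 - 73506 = 12910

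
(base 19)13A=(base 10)428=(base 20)118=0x1AC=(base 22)JA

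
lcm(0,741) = 0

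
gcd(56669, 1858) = 929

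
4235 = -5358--9593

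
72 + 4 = 76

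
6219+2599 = 8818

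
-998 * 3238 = -3231524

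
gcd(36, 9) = 9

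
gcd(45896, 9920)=8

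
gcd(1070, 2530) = 10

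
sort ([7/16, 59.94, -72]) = [-72, 7/16, 59.94]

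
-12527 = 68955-81482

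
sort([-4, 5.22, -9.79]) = [-9.79, -4, 5.22]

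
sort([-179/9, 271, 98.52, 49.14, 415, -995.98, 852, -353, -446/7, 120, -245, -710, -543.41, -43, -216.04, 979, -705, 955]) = [-995.98, -710, -705, -543.41, -353, -245, -216.04, -446/7, -43, -179/9, 49.14, 98.52, 120, 271, 415, 852, 955, 979]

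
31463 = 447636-416173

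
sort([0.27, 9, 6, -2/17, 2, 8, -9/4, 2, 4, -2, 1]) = [-9/4, -2, -2/17, 0.27, 1, 2, 2, 4, 6, 8, 9]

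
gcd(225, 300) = 75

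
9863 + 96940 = 106803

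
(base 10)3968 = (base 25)68i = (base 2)111110000000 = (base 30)4c8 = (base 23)7bc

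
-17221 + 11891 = -5330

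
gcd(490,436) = 2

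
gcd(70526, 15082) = 2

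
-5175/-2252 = 2 + 671/2252 ≈ 2.30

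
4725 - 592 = 4133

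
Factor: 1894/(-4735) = -1*2^1*5^(-1) = -2/5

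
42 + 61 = 103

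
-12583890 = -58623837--46039947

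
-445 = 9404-9849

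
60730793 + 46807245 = 107538038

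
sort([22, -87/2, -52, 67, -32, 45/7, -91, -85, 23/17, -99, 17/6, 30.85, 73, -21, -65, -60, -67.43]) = [-99, -91, -85, -67.43, -65, -60, -52, -87/2, -32, -21, 23/17, 17/6, 45/7, 22, 30.85, 67, 73]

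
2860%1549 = 1311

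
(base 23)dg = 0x13b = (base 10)315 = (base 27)bi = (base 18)h9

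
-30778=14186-44964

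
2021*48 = 97008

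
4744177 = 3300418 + 1443759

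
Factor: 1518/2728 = 2^(-2)*3^1*23^1*31^(-1) = 69/124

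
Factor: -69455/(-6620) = 2^(-2)*29^1*331^(-1)*479^1 = 13891/1324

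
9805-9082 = 723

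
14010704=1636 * 8564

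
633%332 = 301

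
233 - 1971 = -1738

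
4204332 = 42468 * 99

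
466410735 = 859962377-393551642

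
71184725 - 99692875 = -28508150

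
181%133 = 48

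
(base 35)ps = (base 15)403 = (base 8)1607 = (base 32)s7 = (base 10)903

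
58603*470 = 27543410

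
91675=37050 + 54625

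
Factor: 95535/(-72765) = -1 * 3^(-1) * 7^(-2) * 193^1 = -193/147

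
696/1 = 696 = 696.00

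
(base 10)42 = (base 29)1d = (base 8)52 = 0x2a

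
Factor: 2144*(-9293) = -1*2^5*67^1*9293^1 = -19924192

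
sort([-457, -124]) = [-457, -124]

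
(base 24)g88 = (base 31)9on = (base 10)9416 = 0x24c8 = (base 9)13822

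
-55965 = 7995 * (-7)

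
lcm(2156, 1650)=161700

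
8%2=0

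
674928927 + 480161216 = 1155090143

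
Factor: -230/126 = -1 * 3^(-2) * 5^1 * 7^(-1) * 23^1 = -115/63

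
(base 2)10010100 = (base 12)104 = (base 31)4o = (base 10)148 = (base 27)5d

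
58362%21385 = 15592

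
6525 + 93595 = 100120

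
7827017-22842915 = -15015898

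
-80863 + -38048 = -118911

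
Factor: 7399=7^2*151^1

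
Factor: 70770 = 2^1*3^1*5^1*7^1*337^1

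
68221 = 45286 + 22935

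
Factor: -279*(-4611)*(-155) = -1*3^3*5^1*29^1*31^2*53^1 = -199402695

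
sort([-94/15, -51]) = [-51, -94/15]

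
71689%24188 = 23313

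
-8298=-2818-5480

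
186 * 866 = 161076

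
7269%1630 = 749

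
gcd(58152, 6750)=6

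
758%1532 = 758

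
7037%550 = 437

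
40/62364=10/15591 ≈ 0.000641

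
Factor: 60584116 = 2^2 * 23^1 * 691^1 * 953^1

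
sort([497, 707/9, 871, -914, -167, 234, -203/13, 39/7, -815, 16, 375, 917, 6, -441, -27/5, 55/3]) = [-914, -815, -441, -167, -203/13, -27/5, 39/7, 6, 16, 55/3, 707/9, 234, 375, 497, 871, 917]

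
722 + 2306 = 3028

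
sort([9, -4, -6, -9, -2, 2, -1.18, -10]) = [-10, -9, -6, -4, -2, -1.18, 2, 9]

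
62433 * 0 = 0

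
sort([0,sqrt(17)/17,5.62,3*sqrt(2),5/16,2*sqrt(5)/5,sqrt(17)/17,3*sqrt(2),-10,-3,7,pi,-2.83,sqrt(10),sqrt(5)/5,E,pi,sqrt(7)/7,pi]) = [-10,-3,-2.83,0,sqrt(17)/17,sqrt(17)/17,5/16,sqrt(7)/7,sqrt(5)/5,2*sqrt(5)/5,E,pi,pi,pi,sqrt(10),3*sqrt(2),3*sqrt(2),5.62,7]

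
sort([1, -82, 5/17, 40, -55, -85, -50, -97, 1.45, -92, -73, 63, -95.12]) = [-97, -95.12, -92, -85, -82, -73, -55, -50, 5/17, 1, 1.45, 40, 63]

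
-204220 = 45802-250022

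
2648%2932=2648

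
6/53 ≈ 0.113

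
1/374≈0.00267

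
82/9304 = 41/4652 ≈ 0.00881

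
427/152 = 2 + 123/152 ≈ 2.81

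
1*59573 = 59573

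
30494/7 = 4356 + 2/7 ≈ 4356.29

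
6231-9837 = -3606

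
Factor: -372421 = -1 * 7^1 * 83^1 * 641^1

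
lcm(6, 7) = 42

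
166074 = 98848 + 67226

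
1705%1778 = 1705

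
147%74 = 73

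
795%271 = 253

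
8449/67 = 126 + 7/67 ≈ 126.10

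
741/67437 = 247/22479≈0.0110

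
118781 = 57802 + 60979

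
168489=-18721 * (-9)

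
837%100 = 37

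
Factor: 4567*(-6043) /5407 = -1*4567^1*5407^(-1)*6043^1 = -27598381/5407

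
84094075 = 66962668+17131407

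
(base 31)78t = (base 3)100121102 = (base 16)1b5c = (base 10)7004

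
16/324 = 4/81 ≈ 0.0494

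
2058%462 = 210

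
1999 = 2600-601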